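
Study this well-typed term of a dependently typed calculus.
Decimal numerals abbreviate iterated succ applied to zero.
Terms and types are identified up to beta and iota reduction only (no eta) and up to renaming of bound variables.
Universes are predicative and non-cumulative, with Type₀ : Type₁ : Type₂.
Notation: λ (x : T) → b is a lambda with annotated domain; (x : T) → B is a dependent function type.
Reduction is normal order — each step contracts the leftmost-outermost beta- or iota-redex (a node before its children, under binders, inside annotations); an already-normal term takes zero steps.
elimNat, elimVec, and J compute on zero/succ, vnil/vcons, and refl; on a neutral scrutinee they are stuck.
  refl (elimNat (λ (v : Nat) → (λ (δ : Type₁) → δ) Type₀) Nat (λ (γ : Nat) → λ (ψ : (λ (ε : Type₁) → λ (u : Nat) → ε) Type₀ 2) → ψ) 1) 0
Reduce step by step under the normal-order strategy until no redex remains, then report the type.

reduction (normal order):
  refl (elimNat (λ (v : Nat) → (λ (δ : Type₁) → δ) Type₀) Nat (λ (γ : Nat) → λ (ψ : (λ (ε : Type₁) → λ (u : Nat) → ε) Type₀ 2) → ψ) 1) 0
  ~> refl ((λ (v : Nat) → λ (δ : (λ (γ : Type₁) → λ (ψ : Nat) → γ) Type₀ 2) → δ) 0 (elimNat (λ (ε : Nat) → (λ (u : Type₁) → u) Type₀) Nat (λ (ζ : Nat) → λ (d : (λ (x : Type₁) → λ (c : Nat) → x) Type₀ 2) → d) 0)) 0
  ~> refl ((λ (v : (λ (δ : Type₁) → λ (γ : Nat) → δ) Type₀ 2) → v) (elimNat (λ (ψ : Nat) → (λ (ε : Type₁) → ε) Type₀) Nat (λ (u : Nat) → λ (ζ : (λ (d : Type₁) → λ (x : Nat) → d) Type₀ 2) → ζ) 0)) 0
  ~> refl (elimNat (λ (v : Nat) → (λ (δ : Type₁) → δ) Type₀) Nat (λ (γ : Nat) → λ (ψ : (λ (ε : Type₁) → λ (u : Nat) → ε) Type₀ 2) → ψ) 0) 0
  ~> refl Nat 0
inferred type:
  Eq Nat 0 0


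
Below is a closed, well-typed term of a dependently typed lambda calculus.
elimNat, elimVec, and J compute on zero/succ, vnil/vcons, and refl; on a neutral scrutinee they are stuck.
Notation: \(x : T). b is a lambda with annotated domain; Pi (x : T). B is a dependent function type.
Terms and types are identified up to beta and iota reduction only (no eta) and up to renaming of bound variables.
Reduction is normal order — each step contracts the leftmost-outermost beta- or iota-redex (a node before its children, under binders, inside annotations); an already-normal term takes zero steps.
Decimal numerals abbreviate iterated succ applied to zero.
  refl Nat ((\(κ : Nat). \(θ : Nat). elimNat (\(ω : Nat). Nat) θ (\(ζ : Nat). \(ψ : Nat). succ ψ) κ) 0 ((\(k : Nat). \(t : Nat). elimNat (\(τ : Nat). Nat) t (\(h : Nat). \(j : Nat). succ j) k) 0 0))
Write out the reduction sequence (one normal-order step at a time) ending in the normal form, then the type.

normal-order reduction:
  refl Nat ((\(κ : Nat). \(θ : Nat). elimNat (\(ω : Nat). Nat) θ (\(ζ : Nat). \(ψ : Nat). succ ψ) κ) 0 ((\(k : Nat). \(t : Nat). elimNat (\(τ : Nat). Nat) t (\(h : Nat). \(j : Nat). succ j) k) 0 0))
  ~> refl Nat ((\(κ : Nat). elimNat (\(θ : Nat). Nat) κ (\(ω : Nat). \(ζ : Nat). succ ζ) 0) ((\(ψ : Nat). \(k : Nat). elimNat (\(t : Nat). Nat) k (\(τ : Nat). \(h : Nat). succ h) ψ) 0 0))
  ~> refl Nat (elimNat (\(κ : Nat). Nat) ((\(θ : Nat). \(ω : Nat). elimNat (\(ζ : Nat). Nat) ω (\(ψ : Nat). \(k : Nat). succ k) θ) 0 0) (\(t : Nat). \(τ : Nat). succ τ) 0)
  ~> refl Nat ((\(κ : Nat). \(θ : Nat). elimNat (\(ω : Nat). Nat) θ (\(ζ : Nat). \(ψ : Nat). succ ψ) κ) 0 0)
  ~> refl Nat ((\(κ : Nat). elimNat (\(θ : Nat). Nat) κ (\(ω : Nat). \(ζ : Nat). succ ζ) 0) 0)
  ~> refl Nat (elimNat (\(κ : Nat). Nat) 0 (\(θ : Nat). \(ω : Nat). succ ω) 0)
  ~> refl Nat 0
the term's type:
  Eq Nat 0 0


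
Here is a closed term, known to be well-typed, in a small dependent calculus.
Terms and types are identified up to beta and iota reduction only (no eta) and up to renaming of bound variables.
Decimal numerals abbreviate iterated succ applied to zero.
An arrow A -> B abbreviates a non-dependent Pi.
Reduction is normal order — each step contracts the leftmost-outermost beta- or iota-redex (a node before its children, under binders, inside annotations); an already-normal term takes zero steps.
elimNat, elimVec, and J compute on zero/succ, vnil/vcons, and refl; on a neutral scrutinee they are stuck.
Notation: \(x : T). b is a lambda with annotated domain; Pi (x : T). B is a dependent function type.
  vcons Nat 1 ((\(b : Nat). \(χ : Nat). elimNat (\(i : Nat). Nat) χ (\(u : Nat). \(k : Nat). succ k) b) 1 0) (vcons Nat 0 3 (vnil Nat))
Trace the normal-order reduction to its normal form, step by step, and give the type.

reduction (normal order):
  vcons Nat 1 ((\(b : Nat). \(χ : Nat). elimNat (\(i : Nat). Nat) χ (\(u : Nat). \(k : Nat). succ k) b) 1 0) (vcons Nat 0 3 (vnil Nat))
  ~> vcons Nat 1 ((\(b : Nat). elimNat (\(χ : Nat). Nat) b (\(i : Nat). \(u : Nat). succ u) 1) 0) (vcons Nat 0 3 (vnil Nat))
  ~> vcons Nat 1 (elimNat (\(b : Nat). Nat) 0 (\(χ : Nat). \(i : Nat). succ i) 1) (vcons Nat 0 3 (vnil Nat))
  ~> vcons Nat 1 ((\(b : Nat). \(χ : Nat). succ χ) 0 (elimNat (\(i : Nat). Nat) 0 (\(u : Nat). \(k : Nat). succ k) 0)) (vcons Nat 0 3 (vnil Nat))
  ~> vcons Nat 1 ((\(b : Nat). succ b) (elimNat (\(χ : Nat). Nat) 0 (\(i : Nat). \(u : Nat). succ u) 0)) (vcons Nat 0 3 (vnil Nat))
  ~> vcons Nat 1 (succ (elimNat (\(b : Nat). Nat) 0 (\(χ : Nat). \(i : Nat). succ i) 0)) (vcons Nat 0 3 (vnil Nat))
  ~> vcons Nat 1 1 (vcons Nat 0 3 (vnil Nat))
type:
  Vec Nat 2


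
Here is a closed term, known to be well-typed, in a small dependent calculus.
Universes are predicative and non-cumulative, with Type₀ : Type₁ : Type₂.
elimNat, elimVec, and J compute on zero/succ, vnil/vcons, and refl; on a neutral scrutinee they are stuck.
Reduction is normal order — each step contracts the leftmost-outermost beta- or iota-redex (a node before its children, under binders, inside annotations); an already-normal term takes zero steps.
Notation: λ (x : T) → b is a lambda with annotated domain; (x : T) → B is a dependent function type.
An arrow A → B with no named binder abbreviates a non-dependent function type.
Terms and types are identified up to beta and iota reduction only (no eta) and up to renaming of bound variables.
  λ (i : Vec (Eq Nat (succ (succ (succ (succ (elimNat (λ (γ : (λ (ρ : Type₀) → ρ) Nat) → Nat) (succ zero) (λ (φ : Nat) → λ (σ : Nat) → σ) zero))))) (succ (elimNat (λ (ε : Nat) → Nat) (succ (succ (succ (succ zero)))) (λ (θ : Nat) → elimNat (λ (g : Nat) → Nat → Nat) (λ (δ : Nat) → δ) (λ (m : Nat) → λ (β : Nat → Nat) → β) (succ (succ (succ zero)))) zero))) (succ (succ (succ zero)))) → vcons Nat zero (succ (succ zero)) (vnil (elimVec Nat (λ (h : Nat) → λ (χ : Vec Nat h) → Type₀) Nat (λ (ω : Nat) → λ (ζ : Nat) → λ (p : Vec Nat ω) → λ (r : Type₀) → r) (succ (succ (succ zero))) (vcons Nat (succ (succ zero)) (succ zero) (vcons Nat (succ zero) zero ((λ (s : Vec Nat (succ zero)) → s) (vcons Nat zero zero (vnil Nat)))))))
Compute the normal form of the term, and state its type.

normal form:
  λ (i : Vec (Eq Nat (succ (succ (succ (succ (succ zero))))) (succ (succ (succ (succ (succ zero)))))) (succ (succ (succ zero)))) → vcons Nat zero (succ (succ zero)) (vnil Nat)
type:
  Vec (Eq Nat (succ (succ (succ (succ (succ zero))))) (succ (succ (succ (succ (succ zero)))))) (succ (succ (succ zero))) → Vec Nat (succ zero)
observation: the leftmost-outermost redex is an elimNat iota-redex, and normalization takes 19 steps.


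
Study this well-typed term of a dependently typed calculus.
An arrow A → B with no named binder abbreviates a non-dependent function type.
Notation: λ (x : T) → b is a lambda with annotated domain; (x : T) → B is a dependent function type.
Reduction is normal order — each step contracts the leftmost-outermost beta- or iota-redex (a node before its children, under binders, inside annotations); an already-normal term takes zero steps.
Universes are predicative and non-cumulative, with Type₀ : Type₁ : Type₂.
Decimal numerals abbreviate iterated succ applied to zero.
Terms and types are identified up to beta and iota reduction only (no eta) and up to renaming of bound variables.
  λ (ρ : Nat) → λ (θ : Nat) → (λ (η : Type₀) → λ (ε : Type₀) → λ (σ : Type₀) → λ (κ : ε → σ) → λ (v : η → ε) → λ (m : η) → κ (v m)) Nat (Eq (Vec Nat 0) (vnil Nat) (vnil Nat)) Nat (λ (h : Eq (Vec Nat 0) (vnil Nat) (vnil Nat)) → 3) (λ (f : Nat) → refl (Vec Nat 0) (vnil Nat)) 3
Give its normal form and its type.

resulting normal form:
  λ (ρ : Nat) → λ (θ : Nat) → 3
inferred type:
  Nat → Nat → Nat


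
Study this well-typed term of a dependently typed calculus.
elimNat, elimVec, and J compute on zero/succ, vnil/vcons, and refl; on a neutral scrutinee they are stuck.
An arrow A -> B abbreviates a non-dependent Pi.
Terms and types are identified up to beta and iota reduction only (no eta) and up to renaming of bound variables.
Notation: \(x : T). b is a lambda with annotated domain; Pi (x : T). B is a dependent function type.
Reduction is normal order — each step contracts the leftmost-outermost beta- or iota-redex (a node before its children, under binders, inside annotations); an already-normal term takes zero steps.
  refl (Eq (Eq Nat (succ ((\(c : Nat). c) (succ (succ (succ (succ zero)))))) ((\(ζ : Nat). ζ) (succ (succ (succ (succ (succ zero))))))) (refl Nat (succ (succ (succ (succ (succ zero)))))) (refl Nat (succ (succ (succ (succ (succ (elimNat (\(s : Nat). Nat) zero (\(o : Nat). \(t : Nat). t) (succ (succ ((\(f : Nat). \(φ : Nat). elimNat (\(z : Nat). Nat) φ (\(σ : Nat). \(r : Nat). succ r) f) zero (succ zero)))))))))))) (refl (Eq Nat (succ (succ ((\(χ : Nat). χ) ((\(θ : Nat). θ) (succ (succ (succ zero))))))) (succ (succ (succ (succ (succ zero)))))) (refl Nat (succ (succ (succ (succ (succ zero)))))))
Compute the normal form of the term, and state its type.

reduced normal form:
  refl (Eq (Eq Nat (succ (succ (succ (succ (succ zero))))) (succ (succ (succ (succ (succ zero)))))) (refl Nat (succ (succ (succ (succ (succ zero)))))) (refl Nat (succ (succ (succ (succ (succ zero))))))) (refl (Eq Nat (succ (succ (succ (succ (succ zero))))) (succ (succ (succ (succ (succ zero)))))) (refl Nat (succ (succ (succ (succ (succ zero)))))))
type:
  Eq (Eq (Eq Nat (succ (succ (succ (succ (succ zero))))) (succ (succ (succ (succ (succ zero)))))) (refl Nat (succ (succ (succ (succ (succ zero)))))) (refl Nat (succ (succ (succ (succ (succ zero))))))) (refl (Eq Nat (succ (succ (succ (succ (succ zero))))) (succ (succ (succ (succ (succ zero)))))) (refl Nat (succ (succ (succ (succ (succ zero))))))) (refl (Eq Nat (succ (succ (succ (succ (succ zero))))) (succ (succ (succ (succ (succ zero)))))) (refl Nat (succ (succ (succ (succ (succ zero)))))))


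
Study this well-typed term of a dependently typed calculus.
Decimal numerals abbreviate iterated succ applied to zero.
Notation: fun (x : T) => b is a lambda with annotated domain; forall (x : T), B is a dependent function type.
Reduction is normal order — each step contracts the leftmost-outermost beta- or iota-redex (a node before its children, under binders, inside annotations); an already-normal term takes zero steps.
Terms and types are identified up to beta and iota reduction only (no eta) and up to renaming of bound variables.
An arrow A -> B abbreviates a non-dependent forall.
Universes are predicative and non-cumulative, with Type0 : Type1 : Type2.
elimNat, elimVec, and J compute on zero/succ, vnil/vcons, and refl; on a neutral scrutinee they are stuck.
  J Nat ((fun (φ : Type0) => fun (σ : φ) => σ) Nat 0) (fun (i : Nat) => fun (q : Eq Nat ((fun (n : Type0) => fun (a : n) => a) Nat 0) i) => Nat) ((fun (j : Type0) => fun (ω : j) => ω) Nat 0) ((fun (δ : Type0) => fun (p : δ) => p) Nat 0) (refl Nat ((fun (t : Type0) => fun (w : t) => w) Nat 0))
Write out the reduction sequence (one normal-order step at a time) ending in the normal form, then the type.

normal-order reduction:
  J Nat ((fun (φ : Type0) => fun (σ : φ) => σ) Nat 0) (fun (i : Nat) => fun (q : Eq Nat ((fun (n : Type0) => fun (a : n) => a) Nat 0) i) => Nat) ((fun (j : Type0) => fun (ω : j) => ω) Nat 0) ((fun (δ : Type0) => fun (p : δ) => p) Nat 0) (refl Nat ((fun (t : Type0) => fun (w : t) => w) Nat 0))
  ~> (fun (φ : Type0) => fun (σ : φ) => σ) Nat 0
  ~> (fun (φ : Nat) => φ) 0
  ~> 0
type:
  Nat


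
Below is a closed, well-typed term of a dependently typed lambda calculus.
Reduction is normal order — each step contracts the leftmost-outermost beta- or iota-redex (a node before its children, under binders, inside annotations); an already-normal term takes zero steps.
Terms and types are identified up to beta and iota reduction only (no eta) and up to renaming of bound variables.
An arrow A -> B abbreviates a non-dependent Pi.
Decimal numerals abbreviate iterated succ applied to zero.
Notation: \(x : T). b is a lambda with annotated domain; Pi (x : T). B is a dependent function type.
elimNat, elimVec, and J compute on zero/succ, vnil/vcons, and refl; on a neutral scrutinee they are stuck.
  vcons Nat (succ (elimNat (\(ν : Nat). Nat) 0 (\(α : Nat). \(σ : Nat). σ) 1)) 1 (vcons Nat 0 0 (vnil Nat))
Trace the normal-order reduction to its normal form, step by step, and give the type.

normal-order reduction sequence:
  vcons Nat (succ (elimNat (\(ν : Nat). Nat) 0 (\(α : Nat). \(σ : Nat). σ) 1)) 1 (vcons Nat 0 0 (vnil Nat))
  ~> vcons Nat (succ ((\(ν : Nat). \(α : Nat). α) 0 (elimNat (\(σ : Nat). Nat) 0 (\(μ : Nat). \(b : Nat). b) 0))) 1 (vcons Nat 0 0 (vnil Nat))
  ~> vcons Nat (succ ((\(ν : Nat). ν) (elimNat (\(α : Nat). Nat) 0 (\(σ : Nat). \(μ : Nat). μ) 0))) 1 (vcons Nat 0 0 (vnil Nat))
  ~> vcons Nat (succ (elimNat (\(ν : Nat). Nat) 0 (\(α : Nat). \(σ : Nat). σ) 0)) 1 (vcons Nat 0 0 (vnil Nat))
  ~> vcons Nat 1 1 (vcons Nat 0 0 (vnil Nat))
type:
  Vec Nat 2


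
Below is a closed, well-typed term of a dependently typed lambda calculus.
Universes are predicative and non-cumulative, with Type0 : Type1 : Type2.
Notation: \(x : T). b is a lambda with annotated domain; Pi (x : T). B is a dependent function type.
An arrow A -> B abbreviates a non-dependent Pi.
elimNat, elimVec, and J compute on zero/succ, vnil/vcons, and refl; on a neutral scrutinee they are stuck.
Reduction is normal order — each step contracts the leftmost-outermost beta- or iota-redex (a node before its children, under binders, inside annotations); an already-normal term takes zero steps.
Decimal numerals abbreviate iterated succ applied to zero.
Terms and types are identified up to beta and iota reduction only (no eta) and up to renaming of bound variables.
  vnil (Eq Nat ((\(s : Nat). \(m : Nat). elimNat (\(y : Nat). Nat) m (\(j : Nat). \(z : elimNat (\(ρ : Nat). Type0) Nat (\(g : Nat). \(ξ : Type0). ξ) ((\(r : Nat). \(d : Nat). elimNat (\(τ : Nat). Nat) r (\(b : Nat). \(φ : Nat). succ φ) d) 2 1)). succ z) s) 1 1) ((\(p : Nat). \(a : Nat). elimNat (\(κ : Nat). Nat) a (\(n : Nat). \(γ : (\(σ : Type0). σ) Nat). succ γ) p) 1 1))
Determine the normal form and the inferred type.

resulting normal form:
  vnil (Eq Nat 2 2)
the term's type:
  Vec (Eq Nat 2 2) 0
observation: normalization takes exactly 12 steps under the normal-order strategy.


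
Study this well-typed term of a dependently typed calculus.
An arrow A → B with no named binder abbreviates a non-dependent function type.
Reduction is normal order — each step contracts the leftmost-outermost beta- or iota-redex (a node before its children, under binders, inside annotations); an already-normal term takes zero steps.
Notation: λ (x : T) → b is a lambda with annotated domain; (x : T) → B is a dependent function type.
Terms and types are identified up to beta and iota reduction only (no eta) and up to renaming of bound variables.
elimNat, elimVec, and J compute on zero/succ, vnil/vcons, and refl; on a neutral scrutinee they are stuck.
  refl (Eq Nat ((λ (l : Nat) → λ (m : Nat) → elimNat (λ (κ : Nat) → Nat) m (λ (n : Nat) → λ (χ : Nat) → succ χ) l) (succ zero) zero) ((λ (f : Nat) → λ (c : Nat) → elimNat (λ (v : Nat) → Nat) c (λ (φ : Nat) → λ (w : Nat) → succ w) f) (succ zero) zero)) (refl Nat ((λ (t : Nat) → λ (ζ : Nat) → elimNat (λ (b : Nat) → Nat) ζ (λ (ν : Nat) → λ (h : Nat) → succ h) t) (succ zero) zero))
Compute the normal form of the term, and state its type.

reduced normal form:
  refl (Eq Nat (succ zero) (succ zero)) (refl Nat (succ zero))
type:
  Eq (Eq Nat (succ zero) (succ zero)) (refl Nat (succ zero)) (refl Nat (succ zero))
observation: the leftmost-outermost redex is a beta-redex, and normalization takes 18 steps.


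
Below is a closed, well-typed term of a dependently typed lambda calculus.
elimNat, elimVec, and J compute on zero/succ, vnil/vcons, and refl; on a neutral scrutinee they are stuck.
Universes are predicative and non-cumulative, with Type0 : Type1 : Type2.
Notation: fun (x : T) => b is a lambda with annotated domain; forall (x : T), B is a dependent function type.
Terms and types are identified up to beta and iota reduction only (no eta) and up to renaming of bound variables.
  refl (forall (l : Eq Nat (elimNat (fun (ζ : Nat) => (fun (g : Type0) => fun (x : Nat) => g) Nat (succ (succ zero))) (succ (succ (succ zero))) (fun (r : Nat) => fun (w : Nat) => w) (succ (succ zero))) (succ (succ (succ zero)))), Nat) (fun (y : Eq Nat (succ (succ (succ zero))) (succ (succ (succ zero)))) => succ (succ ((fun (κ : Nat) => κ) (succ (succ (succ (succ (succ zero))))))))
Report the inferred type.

the term's type:
  Eq (forall (l : Eq Nat (succ (succ (succ zero))) (succ (succ (succ zero)))), Nat) (fun (ζ : Eq Nat (succ (succ (succ zero))) (succ (succ (succ zero)))) => succ (succ (succ (succ (succ (succ (succ zero))))))) (fun (g : Eq Nat (succ (succ (succ zero))) (succ (succ (succ zero)))) => succ (succ (succ (succ (succ (succ (succ zero)))))))


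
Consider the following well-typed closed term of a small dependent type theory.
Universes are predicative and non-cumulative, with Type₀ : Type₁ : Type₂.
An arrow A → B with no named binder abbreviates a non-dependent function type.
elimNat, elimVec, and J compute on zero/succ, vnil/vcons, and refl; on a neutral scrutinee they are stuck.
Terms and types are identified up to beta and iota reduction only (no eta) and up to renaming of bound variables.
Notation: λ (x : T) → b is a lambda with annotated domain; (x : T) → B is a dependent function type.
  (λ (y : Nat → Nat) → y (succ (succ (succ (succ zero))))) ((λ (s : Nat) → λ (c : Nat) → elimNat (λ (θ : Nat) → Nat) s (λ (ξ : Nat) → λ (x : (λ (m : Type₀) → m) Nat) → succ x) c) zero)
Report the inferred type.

type:
  Nat


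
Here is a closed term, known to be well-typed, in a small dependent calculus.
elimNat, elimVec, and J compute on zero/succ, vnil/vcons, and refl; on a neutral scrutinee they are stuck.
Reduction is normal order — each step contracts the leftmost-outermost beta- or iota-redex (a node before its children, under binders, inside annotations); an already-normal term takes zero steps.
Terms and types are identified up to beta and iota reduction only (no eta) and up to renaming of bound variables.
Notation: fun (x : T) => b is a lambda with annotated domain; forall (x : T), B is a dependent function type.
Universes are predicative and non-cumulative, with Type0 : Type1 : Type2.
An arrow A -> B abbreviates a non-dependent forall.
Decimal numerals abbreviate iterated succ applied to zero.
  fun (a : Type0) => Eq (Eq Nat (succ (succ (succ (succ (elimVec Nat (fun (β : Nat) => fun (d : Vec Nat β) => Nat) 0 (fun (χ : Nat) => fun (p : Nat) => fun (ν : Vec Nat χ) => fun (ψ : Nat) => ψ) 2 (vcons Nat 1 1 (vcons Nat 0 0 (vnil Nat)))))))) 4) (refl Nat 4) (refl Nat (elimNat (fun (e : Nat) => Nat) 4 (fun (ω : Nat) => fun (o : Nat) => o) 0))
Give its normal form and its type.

resulting normal form:
  fun (a : Type0) => Eq (Eq Nat 4 4) (refl Nat 4) (refl Nat 4)
the term's type:
  Type0 -> Type0
observation: 12 normal-order steps separate the term from its normal form.


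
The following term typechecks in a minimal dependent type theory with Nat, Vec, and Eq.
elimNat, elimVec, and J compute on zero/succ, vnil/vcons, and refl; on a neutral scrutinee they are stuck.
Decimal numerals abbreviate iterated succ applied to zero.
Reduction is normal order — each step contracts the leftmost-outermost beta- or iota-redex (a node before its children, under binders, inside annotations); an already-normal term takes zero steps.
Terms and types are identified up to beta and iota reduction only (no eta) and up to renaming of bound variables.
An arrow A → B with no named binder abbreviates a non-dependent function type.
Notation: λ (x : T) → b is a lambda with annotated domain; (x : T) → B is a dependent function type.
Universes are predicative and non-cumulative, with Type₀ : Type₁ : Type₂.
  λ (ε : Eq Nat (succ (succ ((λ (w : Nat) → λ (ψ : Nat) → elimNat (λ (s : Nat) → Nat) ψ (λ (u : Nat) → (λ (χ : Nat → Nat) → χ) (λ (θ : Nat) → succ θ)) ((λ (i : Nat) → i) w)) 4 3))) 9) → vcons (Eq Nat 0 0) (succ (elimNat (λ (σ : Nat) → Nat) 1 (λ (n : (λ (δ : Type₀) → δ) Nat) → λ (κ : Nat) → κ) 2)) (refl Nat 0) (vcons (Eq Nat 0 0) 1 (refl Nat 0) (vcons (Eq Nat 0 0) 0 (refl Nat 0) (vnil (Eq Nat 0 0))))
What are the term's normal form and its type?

reduced normal form:
  λ (ε : Eq Nat 9 9) → vcons (Eq Nat 0 0) 2 (refl Nat 0) (vcons (Eq Nat 0 0) 1 (refl Nat 0) (vcons (Eq Nat 0 0) 0 (refl Nat 0) (vnil (Eq Nat 0 0))))
the term's type:
  Eq Nat 9 9 → Vec (Eq Nat 0 0) 3


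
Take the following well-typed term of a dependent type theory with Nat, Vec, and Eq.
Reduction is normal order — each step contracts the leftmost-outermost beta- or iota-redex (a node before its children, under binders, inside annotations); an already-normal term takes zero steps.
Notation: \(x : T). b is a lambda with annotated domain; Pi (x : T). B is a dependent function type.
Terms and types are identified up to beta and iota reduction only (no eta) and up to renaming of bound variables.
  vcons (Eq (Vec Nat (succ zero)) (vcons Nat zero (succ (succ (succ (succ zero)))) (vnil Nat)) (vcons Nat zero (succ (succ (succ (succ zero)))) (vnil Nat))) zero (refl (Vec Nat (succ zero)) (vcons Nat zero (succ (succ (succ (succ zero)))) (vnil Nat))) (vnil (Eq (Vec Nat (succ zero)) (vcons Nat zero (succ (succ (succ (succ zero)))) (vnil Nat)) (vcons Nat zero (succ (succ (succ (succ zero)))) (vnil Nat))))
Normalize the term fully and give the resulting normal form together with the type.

reduced normal form:
  vcons (Eq (Vec Nat (succ zero)) (vcons Nat zero (succ (succ (succ (succ zero)))) (vnil Nat)) (vcons Nat zero (succ (succ (succ (succ zero)))) (vnil Nat))) zero (refl (Vec Nat (succ zero)) (vcons Nat zero (succ (succ (succ (succ zero)))) (vnil Nat))) (vnil (Eq (Vec Nat (succ zero)) (vcons Nat zero (succ (succ (succ (succ zero)))) (vnil Nat)) (vcons Nat zero (succ (succ (succ (succ zero)))) (vnil Nat))))
the term's type:
  Vec (Eq (Vec Nat (succ zero)) (vcons Nat zero (succ (succ (succ (succ zero)))) (vnil Nat)) (vcons Nat zero (succ (succ (succ (succ zero)))) (vnil Nat))) (succ zero)
observation: no redex remains anywhere in the term; it is its own normal form.


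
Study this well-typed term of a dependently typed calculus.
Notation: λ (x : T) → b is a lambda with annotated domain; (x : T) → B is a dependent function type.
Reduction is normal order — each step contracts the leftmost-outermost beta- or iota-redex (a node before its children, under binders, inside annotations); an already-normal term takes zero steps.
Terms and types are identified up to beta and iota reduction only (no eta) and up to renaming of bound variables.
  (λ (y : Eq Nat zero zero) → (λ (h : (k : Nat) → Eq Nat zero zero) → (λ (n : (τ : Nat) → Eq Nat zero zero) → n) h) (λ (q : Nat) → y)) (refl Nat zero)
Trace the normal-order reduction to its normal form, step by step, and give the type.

reduction (normal order):
  (λ (y : Eq Nat zero zero) → (λ (h : (k : Nat) → Eq Nat zero zero) → (λ (n : (τ : Nat) → Eq Nat zero zero) → n) h) (λ (q : Nat) → y)) (refl Nat zero)
  ~> (λ (y : (h : Nat) → Eq Nat zero zero) → (λ (k : (n : Nat) → Eq Nat zero zero) → k) y) (λ (τ : Nat) → refl Nat zero)
  ~> (λ (y : (h : Nat) → Eq Nat zero zero) → y) (λ (k : Nat) → refl Nat zero)
  ~> λ (y : Nat) → refl Nat zero
inferred type:
  (y : Nat) → Eq Nat zero zero


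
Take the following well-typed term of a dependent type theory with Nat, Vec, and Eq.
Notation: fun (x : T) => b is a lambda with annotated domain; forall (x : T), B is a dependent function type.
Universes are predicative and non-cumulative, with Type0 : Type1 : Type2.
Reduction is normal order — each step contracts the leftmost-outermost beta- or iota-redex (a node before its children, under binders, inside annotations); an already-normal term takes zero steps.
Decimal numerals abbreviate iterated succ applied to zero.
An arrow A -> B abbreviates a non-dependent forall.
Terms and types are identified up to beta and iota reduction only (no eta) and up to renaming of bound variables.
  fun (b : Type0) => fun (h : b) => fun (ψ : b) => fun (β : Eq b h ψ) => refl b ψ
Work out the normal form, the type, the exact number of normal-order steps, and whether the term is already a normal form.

resulting normal form:
  fun (b : Type0) => fun (h : b) => fun (ψ : b) => fun (β : Eq b h ψ) => refl b ψ
inferred type:
  forall (b : Type0), forall (h : b), forall (ψ : b), Eq b h ψ -> Eq b ψ ψ
reduction steps (normal order): 0
term was already normal: yes


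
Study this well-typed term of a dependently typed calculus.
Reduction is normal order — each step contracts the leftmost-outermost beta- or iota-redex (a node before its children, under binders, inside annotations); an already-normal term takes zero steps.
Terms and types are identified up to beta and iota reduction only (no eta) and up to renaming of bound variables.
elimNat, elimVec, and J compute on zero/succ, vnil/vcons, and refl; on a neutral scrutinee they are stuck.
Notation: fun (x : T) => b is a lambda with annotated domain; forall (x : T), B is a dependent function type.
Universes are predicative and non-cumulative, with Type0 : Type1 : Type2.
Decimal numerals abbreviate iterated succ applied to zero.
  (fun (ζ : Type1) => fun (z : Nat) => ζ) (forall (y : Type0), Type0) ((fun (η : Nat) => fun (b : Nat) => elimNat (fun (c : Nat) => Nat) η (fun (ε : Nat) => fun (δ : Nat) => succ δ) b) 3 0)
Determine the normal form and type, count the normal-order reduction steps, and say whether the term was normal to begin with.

resulting normal form:
  forall (ζ : Type0), Type0
the term's type:
  Type1
steps to reach normal form (normal order): 2
term was already normal: no
first contracted redex: a beta-redex


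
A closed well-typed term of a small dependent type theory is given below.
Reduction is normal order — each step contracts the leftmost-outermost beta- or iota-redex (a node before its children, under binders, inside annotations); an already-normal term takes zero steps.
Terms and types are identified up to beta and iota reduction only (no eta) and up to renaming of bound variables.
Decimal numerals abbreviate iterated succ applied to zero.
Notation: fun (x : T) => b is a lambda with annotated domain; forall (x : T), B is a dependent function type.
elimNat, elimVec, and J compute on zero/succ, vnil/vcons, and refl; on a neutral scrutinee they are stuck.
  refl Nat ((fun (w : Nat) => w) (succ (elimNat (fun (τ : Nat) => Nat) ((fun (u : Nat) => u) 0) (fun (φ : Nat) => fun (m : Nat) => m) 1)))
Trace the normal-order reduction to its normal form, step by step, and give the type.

normal-order reduction sequence:
  refl Nat ((fun (w : Nat) => w) (succ (elimNat (fun (τ : Nat) => Nat) ((fun (u : Nat) => u) 0) (fun (φ : Nat) => fun (m : Nat) => m) 1)))
  ~> refl Nat (succ (elimNat (fun (w : Nat) => Nat) ((fun (τ : Nat) => τ) 0) (fun (u : Nat) => fun (φ : Nat) => φ) 1))
  ~> refl Nat (succ ((fun (w : Nat) => fun (τ : Nat) => τ) 0 (elimNat (fun (u : Nat) => Nat) ((fun (φ : Nat) => φ) 0) (fun (m : Nat) => fun (d : Nat) => d) 0)))
  ~> refl Nat (succ ((fun (w : Nat) => w) (elimNat (fun (τ : Nat) => Nat) ((fun (u : Nat) => u) 0) (fun (φ : Nat) => fun (m : Nat) => m) 0)))
  ~> refl Nat (succ (elimNat (fun (w : Nat) => Nat) ((fun (τ : Nat) => τ) 0) (fun (u : Nat) => fun (φ : Nat) => φ) 0))
  ~> refl Nat (succ ((fun (w : Nat) => w) 0))
  ~> refl Nat 1
the term's type:
  Eq Nat 1 1


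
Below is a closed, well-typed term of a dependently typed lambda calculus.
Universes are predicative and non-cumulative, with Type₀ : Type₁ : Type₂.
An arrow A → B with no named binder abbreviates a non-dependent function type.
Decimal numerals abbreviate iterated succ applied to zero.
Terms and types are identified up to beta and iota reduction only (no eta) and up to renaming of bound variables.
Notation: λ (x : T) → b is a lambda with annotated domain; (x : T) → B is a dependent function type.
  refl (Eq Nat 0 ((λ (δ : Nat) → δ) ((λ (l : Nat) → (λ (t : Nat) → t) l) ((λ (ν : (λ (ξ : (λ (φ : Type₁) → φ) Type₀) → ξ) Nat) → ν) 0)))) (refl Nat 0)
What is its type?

type:
  Eq (Eq Nat 0 0) (refl Nat 0) (refl Nat 0)


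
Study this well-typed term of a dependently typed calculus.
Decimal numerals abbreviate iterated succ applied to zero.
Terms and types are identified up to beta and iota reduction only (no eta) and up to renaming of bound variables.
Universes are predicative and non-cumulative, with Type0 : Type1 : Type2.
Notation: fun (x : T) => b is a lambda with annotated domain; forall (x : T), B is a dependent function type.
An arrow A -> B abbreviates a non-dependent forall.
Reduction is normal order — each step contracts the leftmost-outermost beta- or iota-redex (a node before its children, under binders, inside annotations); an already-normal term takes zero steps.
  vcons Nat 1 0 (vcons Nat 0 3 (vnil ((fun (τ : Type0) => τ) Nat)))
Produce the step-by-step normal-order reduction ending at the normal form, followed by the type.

reduction (normal order):
  vcons Nat 1 0 (vcons Nat 0 3 (vnil ((fun (τ : Type0) => τ) Nat)))
  ~> vcons Nat 1 0 (vcons Nat 0 3 (vnil Nat))
the term's type:
  Vec Nat 2


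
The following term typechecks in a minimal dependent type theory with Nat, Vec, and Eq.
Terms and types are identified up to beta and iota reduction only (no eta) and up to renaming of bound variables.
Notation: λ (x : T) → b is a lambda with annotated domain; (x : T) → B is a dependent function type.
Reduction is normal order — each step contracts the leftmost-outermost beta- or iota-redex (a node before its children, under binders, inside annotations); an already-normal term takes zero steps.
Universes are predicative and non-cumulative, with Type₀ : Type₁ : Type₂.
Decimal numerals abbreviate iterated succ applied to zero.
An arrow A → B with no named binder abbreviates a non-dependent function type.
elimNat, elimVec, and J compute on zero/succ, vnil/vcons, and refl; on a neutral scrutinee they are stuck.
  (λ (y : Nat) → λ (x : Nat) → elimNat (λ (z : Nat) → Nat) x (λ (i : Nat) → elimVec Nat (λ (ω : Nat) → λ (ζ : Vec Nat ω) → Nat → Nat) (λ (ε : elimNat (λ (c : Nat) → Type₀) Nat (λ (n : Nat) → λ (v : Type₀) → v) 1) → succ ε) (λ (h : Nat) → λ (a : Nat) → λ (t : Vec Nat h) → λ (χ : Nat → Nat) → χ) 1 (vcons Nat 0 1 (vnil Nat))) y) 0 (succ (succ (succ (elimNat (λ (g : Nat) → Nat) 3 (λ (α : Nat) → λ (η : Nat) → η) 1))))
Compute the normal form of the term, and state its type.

resulting normal form:
  6
the term's type:
  Nat
observation: the first redex contracted is a beta-redex; the normal form is reached in 7 normal-order steps.


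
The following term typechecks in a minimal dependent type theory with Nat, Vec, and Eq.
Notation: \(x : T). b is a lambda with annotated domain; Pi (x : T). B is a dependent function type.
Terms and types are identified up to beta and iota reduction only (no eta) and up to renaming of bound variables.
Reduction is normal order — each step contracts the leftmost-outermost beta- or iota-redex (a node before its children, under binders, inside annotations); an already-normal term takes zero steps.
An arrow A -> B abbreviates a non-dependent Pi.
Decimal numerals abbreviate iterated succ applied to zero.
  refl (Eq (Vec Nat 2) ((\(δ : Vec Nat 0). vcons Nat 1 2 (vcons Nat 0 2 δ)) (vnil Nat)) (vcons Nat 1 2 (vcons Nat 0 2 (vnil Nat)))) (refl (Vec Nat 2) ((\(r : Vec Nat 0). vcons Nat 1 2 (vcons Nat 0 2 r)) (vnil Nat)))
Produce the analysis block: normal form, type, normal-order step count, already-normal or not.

reduced normal form:
  refl (Eq (Vec Nat 2) (vcons Nat 1 2 (vcons Nat 0 2 (vnil Nat))) (vcons Nat 1 2 (vcons Nat 0 2 (vnil Nat)))) (refl (Vec Nat 2) (vcons Nat 1 2 (vcons Nat 0 2 (vnil Nat))))
the term's type:
  Eq (Eq (Vec Nat 2) (vcons Nat 1 2 (vcons Nat 0 2 (vnil Nat))) (vcons Nat 1 2 (vcons Nat 0 2 (vnil Nat)))) (refl (Vec Nat 2) (vcons Nat 1 2 (vcons Nat 0 2 (vnil Nat)))) (refl (Vec Nat 2) (vcons Nat 1 2 (vcons Nat 0 2 (vnil Nat))))
reduction steps (normal order): 2
started in normal form: no
first redex: a beta-redex


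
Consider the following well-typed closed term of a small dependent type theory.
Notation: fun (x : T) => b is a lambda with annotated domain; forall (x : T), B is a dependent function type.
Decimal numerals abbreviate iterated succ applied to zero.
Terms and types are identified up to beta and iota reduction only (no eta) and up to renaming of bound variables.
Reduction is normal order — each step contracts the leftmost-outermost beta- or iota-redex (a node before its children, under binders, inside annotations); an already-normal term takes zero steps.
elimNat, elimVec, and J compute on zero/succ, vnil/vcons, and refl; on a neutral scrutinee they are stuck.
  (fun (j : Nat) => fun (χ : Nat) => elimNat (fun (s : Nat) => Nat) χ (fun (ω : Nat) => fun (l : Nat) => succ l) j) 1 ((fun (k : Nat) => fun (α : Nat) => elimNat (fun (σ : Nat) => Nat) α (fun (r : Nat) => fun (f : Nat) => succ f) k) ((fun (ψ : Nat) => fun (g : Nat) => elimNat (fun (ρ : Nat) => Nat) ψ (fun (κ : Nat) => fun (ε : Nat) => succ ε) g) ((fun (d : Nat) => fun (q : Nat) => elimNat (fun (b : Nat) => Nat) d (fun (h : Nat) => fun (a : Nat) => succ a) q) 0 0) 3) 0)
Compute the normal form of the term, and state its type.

reduced normal form:
  4
type:
  Nat


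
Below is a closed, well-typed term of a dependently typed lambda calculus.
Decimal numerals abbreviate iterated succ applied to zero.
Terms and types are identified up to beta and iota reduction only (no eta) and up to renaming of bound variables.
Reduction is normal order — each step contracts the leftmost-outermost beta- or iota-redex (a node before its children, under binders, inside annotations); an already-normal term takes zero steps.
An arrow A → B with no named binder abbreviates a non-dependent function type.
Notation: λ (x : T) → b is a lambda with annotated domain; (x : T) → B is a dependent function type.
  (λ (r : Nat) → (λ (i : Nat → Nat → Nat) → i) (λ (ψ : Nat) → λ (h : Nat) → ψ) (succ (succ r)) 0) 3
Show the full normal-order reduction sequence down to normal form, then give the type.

normal-order reduction sequence:
  (λ (r : Nat) → (λ (i : Nat → Nat → Nat) → i) (λ (ψ : Nat) → λ (h : Nat) → ψ) (succ (succ r)) 0) 3
  ~> (λ (r : Nat → Nat → Nat) → r) (λ (i : Nat) → λ (ψ : Nat) → i) 5 0
  ~> (λ (r : Nat) → λ (i : Nat) → r) 5 0
  ~> (λ (r : Nat) → 5) 0
  ~> 5
the term's type:
  Nat


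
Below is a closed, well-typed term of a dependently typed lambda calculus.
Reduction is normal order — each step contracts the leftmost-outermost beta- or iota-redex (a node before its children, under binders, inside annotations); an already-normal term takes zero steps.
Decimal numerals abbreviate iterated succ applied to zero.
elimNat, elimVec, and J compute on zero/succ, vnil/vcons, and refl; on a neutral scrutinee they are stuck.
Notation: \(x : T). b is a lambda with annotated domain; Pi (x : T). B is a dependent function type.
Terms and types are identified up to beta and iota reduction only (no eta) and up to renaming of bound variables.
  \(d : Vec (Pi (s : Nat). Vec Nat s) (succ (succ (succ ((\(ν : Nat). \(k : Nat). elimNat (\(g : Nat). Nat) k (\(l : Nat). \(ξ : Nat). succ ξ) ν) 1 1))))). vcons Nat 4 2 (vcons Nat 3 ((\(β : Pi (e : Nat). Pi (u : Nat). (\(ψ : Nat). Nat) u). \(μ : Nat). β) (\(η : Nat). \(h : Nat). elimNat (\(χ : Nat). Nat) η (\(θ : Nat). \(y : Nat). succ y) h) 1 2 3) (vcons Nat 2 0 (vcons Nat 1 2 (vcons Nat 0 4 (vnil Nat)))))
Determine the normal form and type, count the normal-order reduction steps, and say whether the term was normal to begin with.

resulting normal form:
  \(d : Vec (Pi (s : Nat). Vec Nat s) 5). vcons Nat 4 2 (vcons Nat 3 5 (vcons Nat 2 0 (vcons Nat 1 2 (vcons Nat 0 4 (vnil Nat)))))
inferred type:
  Pi (d : Vec (Pi (s : Nat). Vec Nat s) 5). Vec Nat 5
steps to reach normal form (normal order): 20
started in normal form: no
first contracted redex: a beta-redex


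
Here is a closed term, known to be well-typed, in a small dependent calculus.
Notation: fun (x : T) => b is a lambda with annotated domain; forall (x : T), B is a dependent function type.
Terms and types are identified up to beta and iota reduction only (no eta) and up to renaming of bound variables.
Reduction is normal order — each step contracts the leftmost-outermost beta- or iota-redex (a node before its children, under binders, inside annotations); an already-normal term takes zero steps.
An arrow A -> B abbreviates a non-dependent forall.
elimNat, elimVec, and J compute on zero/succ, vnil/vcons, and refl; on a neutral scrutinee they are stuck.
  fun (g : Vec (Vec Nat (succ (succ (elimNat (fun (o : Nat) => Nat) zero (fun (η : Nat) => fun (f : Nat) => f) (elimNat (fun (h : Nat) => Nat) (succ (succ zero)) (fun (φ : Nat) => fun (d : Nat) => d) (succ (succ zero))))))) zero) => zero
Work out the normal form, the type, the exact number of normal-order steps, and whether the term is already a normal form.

resulting normal form:
  fun (g : Vec (Vec Nat (succ (succ zero))) zero) => zero
type:
  Vec (Vec Nat (succ (succ zero))) zero -> Nat
normal-order step count: 14
term was already normal: no
first contracted redex: an elimNat iota-redex


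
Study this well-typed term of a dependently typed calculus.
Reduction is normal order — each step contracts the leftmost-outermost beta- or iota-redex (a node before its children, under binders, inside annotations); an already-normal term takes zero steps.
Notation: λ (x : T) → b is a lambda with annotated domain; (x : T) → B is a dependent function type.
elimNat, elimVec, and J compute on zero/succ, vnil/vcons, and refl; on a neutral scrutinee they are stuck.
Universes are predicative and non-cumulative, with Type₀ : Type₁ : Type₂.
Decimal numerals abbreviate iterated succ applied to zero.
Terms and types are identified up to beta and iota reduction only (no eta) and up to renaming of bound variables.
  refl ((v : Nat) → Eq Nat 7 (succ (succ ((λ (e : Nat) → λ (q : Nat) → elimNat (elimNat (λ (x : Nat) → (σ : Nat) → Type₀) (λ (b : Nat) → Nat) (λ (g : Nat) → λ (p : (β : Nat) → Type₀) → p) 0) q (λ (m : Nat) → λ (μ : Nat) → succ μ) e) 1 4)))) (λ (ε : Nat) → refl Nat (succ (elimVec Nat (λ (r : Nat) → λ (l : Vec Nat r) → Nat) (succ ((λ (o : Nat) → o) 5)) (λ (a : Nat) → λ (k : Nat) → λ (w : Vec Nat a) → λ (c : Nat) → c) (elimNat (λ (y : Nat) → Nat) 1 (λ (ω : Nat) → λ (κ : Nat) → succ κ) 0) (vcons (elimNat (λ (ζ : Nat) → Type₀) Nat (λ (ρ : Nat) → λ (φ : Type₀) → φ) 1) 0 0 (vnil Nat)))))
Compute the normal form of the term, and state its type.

resulting normal form:
  refl ((v : Nat) → Eq Nat 7 7) (λ (e : Nat) → refl Nat 7)
the term's type:
  Eq ((v : Nat) → Eq Nat 7 7) (λ (e : Nat) → refl Nat 7) (λ (q : Nat) → refl Nat 7)
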